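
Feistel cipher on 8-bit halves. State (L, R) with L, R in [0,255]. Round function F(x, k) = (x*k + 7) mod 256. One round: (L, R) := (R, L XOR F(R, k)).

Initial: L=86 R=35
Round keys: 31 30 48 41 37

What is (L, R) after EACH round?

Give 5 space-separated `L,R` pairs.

Round 1 (k=31): L=35 R=18
Round 2 (k=30): L=18 R=0
Round 3 (k=48): L=0 R=21
Round 4 (k=41): L=21 R=100
Round 5 (k=37): L=100 R=110

Answer: 35,18 18,0 0,21 21,100 100,110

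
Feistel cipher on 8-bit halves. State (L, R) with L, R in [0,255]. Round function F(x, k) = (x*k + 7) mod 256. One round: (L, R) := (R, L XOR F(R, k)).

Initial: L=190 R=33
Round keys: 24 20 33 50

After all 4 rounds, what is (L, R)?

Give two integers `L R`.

Answer: 160 253

Derivation:
Round 1 (k=24): L=33 R=161
Round 2 (k=20): L=161 R=186
Round 3 (k=33): L=186 R=160
Round 4 (k=50): L=160 R=253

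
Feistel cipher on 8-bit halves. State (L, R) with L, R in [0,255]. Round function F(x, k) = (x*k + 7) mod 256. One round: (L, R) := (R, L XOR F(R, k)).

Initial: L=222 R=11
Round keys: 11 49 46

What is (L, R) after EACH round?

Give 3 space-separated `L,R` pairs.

Answer: 11,94 94,14 14,213

Derivation:
Round 1 (k=11): L=11 R=94
Round 2 (k=49): L=94 R=14
Round 3 (k=46): L=14 R=213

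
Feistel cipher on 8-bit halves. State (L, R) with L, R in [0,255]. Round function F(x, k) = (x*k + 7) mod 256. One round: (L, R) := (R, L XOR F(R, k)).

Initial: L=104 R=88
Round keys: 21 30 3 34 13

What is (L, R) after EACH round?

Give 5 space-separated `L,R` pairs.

Round 1 (k=21): L=88 R=87
Round 2 (k=30): L=87 R=97
Round 3 (k=3): L=97 R=125
Round 4 (k=34): L=125 R=192
Round 5 (k=13): L=192 R=186

Answer: 88,87 87,97 97,125 125,192 192,186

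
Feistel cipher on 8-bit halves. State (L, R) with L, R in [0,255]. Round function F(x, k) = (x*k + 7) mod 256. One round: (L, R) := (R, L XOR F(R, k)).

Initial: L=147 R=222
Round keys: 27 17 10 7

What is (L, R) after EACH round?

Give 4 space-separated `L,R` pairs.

Answer: 222,226 226,215 215,143 143,39

Derivation:
Round 1 (k=27): L=222 R=226
Round 2 (k=17): L=226 R=215
Round 3 (k=10): L=215 R=143
Round 4 (k=7): L=143 R=39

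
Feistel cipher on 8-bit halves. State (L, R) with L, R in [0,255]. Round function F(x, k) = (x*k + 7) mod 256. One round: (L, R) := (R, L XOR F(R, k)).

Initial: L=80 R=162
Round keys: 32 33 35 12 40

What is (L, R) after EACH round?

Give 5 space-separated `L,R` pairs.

Answer: 162,23 23,92 92,140 140,203 203,51

Derivation:
Round 1 (k=32): L=162 R=23
Round 2 (k=33): L=23 R=92
Round 3 (k=35): L=92 R=140
Round 4 (k=12): L=140 R=203
Round 5 (k=40): L=203 R=51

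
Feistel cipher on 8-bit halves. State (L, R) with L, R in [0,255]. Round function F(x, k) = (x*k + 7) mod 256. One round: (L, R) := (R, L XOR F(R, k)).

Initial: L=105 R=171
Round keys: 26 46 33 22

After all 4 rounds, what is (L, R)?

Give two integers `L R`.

Round 1 (k=26): L=171 R=12
Round 2 (k=46): L=12 R=132
Round 3 (k=33): L=132 R=7
Round 4 (k=22): L=7 R=37

Answer: 7 37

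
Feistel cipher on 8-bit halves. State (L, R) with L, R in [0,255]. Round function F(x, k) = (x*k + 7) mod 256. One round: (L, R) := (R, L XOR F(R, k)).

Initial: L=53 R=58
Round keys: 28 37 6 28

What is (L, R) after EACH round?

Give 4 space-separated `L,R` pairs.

Round 1 (k=28): L=58 R=106
Round 2 (k=37): L=106 R=99
Round 3 (k=6): L=99 R=51
Round 4 (k=28): L=51 R=248

Answer: 58,106 106,99 99,51 51,248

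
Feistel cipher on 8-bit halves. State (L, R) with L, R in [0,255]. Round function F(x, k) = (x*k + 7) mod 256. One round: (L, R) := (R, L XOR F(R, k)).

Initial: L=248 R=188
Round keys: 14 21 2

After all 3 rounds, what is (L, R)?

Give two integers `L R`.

Round 1 (k=14): L=188 R=183
Round 2 (k=21): L=183 R=182
Round 3 (k=2): L=182 R=196

Answer: 182 196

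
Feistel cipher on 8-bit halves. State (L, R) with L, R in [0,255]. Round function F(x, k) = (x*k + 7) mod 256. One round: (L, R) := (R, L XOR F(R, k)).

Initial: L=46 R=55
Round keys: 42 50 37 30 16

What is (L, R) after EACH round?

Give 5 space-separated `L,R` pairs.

Round 1 (k=42): L=55 R=35
Round 2 (k=50): L=35 R=234
Round 3 (k=37): L=234 R=250
Round 4 (k=30): L=250 R=185
Round 5 (k=16): L=185 R=109

Answer: 55,35 35,234 234,250 250,185 185,109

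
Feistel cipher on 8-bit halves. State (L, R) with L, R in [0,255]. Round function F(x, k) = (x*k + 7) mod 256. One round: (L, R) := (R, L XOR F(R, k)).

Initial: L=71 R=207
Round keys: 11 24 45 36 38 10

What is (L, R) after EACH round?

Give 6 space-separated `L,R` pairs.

Answer: 207,171 171,192 192,108 108,247 247,221 221,94

Derivation:
Round 1 (k=11): L=207 R=171
Round 2 (k=24): L=171 R=192
Round 3 (k=45): L=192 R=108
Round 4 (k=36): L=108 R=247
Round 5 (k=38): L=247 R=221
Round 6 (k=10): L=221 R=94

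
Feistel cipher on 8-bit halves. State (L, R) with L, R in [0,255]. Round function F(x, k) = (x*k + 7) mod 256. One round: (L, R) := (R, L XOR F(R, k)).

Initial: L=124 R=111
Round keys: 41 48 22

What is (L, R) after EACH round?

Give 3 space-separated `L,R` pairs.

Round 1 (k=41): L=111 R=178
Round 2 (k=48): L=178 R=8
Round 3 (k=22): L=8 R=5

Answer: 111,178 178,8 8,5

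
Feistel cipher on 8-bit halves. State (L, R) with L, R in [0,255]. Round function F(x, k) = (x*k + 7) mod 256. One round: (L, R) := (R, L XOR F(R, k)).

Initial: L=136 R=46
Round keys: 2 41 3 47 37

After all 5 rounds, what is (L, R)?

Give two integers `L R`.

Round 1 (k=2): L=46 R=235
Round 2 (k=41): L=235 R=132
Round 3 (k=3): L=132 R=120
Round 4 (k=47): L=120 R=139
Round 5 (k=37): L=139 R=102

Answer: 139 102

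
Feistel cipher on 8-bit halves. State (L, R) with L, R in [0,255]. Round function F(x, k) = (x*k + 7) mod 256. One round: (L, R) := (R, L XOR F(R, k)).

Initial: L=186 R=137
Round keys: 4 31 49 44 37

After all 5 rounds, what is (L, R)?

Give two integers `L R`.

Round 1 (k=4): L=137 R=145
Round 2 (k=31): L=145 R=31
Round 3 (k=49): L=31 R=103
Round 4 (k=44): L=103 R=164
Round 5 (k=37): L=164 R=220

Answer: 164 220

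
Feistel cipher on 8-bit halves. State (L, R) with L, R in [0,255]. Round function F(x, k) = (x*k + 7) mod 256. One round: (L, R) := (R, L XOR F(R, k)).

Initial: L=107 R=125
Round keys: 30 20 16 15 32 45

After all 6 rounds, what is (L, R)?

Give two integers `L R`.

Round 1 (k=30): L=125 R=198
Round 2 (k=20): L=198 R=2
Round 3 (k=16): L=2 R=225
Round 4 (k=15): L=225 R=52
Round 5 (k=32): L=52 R=102
Round 6 (k=45): L=102 R=193

Answer: 102 193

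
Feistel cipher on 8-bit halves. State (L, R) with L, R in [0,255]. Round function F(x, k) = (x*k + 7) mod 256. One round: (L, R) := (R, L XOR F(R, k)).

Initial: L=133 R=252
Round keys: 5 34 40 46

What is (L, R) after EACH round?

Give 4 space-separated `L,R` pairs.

Answer: 252,118 118,79 79,41 41,42

Derivation:
Round 1 (k=5): L=252 R=118
Round 2 (k=34): L=118 R=79
Round 3 (k=40): L=79 R=41
Round 4 (k=46): L=41 R=42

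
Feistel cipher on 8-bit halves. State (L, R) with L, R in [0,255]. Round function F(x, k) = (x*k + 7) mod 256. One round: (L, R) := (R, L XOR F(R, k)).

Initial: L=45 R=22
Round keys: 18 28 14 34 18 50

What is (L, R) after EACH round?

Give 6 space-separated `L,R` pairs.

Answer: 22,190 190,217 217,91 91,196 196,148 148,43

Derivation:
Round 1 (k=18): L=22 R=190
Round 2 (k=28): L=190 R=217
Round 3 (k=14): L=217 R=91
Round 4 (k=34): L=91 R=196
Round 5 (k=18): L=196 R=148
Round 6 (k=50): L=148 R=43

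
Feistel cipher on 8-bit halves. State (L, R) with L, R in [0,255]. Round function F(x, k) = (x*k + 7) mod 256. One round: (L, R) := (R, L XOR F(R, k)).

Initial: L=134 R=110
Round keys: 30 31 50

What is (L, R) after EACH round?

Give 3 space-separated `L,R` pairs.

Round 1 (k=30): L=110 R=109
Round 2 (k=31): L=109 R=84
Round 3 (k=50): L=84 R=2

Answer: 110,109 109,84 84,2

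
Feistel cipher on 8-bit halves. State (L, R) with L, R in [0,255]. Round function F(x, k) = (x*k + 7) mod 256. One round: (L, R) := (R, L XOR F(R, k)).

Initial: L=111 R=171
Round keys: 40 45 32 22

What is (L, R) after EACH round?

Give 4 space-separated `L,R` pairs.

Round 1 (k=40): L=171 R=208
Round 2 (k=45): L=208 R=60
Round 3 (k=32): L=60 R=87
Round 4 (k=22): L=87 R=189

Answer: 171,208 208,60 60,87 87,189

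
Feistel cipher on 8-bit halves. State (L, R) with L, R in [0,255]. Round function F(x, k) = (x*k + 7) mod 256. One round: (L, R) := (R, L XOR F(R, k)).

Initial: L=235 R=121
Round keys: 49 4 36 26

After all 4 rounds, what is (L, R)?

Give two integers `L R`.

Round 1 (k=49): L=121 R=219
Round 2 (k=4): L=219 R=10
Round 3 (k=36): L=10 R=180
Round 4 (k=26): L=180 R=69

Answer: 180 69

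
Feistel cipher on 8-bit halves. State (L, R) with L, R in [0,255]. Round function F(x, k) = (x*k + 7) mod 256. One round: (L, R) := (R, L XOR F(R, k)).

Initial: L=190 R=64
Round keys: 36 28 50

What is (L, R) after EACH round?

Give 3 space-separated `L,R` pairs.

Round 1 (k=36): L=64 R=185
Round 2 (k=28): L=185 R=3
Round 3 (k=50): L=3 R=36

Answer: 64,185 185,3 3,36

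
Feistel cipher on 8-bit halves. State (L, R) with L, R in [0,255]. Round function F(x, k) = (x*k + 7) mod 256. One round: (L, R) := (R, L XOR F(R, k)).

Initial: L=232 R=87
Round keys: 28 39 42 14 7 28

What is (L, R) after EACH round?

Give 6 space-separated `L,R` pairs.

Answer: 87,99 99,75 75,54 54,176 176,225 225,19

Derivation:
Round 1 (k=28): L=87 R=99
Round 2 (k=39): L=99 R=75
Round 3 (k=42): L=75 R=54
Round 4 (k=14): L=54 R=176
Round 5 (k=7): L=176 R=225
Round 6 (k=28): L=225 R=19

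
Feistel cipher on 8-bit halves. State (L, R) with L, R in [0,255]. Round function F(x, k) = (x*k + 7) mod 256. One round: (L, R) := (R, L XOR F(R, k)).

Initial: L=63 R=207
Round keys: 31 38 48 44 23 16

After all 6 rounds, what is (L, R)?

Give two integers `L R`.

Round 1 (k=31): L=207 R=39
Round 2 (k=38): L=39 R=30
Round 3 (k=48): L=30 R=128
Round 4 (k=44): L=128 R=25
Round 5 (k=23): L=25 R=198
Round 6 (k=16): L=198 R=126

Answer: 198 126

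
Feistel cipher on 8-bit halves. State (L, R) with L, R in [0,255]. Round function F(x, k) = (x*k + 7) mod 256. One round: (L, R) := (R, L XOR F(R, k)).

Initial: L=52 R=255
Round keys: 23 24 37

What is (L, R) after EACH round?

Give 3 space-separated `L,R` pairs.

Answer: 255,196 196,152 152,59

Derivation:
Round 1 (k=23): L=255 R=196
Round 2 (k=24): L=196 R=152
Round 3 (k=37): L=152 R=59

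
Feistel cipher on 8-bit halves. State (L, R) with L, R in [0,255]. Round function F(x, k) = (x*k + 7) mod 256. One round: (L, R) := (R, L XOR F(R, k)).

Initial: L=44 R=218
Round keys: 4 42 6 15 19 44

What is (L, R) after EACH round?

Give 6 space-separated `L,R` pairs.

Round 1 (k=4): L=218 R=67
Round 2 (k=42): L=67 R=223
Round 3 (k=6): L=223 R=2
Round 4 (k=15): L=2 R=250
Round 5 (k=19): L=250 R=151
Round 6 (k=44): L=151 R=1

Answer: 218,67 67,223 223,2 2,250 250,151 151,1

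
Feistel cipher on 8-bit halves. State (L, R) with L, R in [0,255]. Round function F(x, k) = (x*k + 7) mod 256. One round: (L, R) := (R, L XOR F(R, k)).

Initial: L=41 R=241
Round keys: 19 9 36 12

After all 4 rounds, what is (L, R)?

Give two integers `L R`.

Answer: 112 84

Derivation:
Round 1 (k=19): L=241 R=195
Round 2 (k=9): L=195 R=19
Round 3 (k=36): L=19 R=112
Round 4 (k=12): L=112 R=84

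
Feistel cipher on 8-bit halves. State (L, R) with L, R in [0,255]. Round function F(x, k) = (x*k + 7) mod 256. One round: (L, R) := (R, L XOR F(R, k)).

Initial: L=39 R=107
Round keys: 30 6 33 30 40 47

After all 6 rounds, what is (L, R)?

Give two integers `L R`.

Round 1 (k=30): L=107 R=182
Round 2 (k=6): L=182 R=32
Round 3 (k=33): L=32 R=145
Round 4 (k=30): L=145 R=37
Round 5 (k=40): L=37 R=94
Round 6 (k=47): L=94 R=108

Answer: 94 108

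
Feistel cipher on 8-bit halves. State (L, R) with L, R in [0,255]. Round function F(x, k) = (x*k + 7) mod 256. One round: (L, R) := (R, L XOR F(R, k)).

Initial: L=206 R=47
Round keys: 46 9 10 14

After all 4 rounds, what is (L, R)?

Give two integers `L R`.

Answer: 54 162

Derivation:
Round 1 (k=46): L=47 R=183
Round 2 (k=9): L=183 R=89
Round 3 (k=10): L=89 R=54
Round 4 (k=14): L=54 R=162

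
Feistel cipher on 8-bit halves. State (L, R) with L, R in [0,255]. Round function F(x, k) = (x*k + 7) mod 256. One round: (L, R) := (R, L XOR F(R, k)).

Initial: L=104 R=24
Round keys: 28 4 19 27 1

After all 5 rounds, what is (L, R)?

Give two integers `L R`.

Answer: 159 161

Derivation:
Round 1 (k=28): L=24 R=207
Round 2 (k=4): L=207 R=91
Round 3 (k=19): L=91 R=7
Round 4 (k=27): L=7 R=159
Round 5 (k=1): L=159 R=161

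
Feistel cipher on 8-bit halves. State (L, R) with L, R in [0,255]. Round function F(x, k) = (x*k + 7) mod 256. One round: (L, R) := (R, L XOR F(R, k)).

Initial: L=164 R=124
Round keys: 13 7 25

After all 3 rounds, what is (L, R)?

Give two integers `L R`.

Answer: 180 108

Derivation:
Round 1 (k=13): L=124 R=247
Round 2 (k=7): L=247 R=180
Round 3 (k=25): L=180 R=108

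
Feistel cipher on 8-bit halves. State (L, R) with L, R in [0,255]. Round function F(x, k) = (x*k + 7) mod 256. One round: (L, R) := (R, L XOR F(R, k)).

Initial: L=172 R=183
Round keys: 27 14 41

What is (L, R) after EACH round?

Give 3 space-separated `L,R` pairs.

Round 1 (k=27): L=183 R=248
Round 2 (k=14): L=248 R=32
Round 3 (k=41): L=32 R=223

Answer: 183,248 248,32 32,223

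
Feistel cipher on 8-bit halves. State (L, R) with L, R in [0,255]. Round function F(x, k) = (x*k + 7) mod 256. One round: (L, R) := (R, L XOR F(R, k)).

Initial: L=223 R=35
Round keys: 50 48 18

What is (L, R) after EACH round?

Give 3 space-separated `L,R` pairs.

Round 1 (k=50): L=35 R=2
Round 2 (k=48): L=2 R=68
Round 3 (k=18): L=68 R=205

Answer: 35,2 2,68 68,205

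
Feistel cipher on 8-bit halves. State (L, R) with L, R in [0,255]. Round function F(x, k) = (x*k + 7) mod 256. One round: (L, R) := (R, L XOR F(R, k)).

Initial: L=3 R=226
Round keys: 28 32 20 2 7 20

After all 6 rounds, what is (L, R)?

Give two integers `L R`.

Round 1 (k=28): L=226 R=188
Round 2 (k=32): L=188 R=101
Round 3 (k=20): L=101 R=87
Round 4 (k=2): L=87 R=208
Round 5 (k=7): L=208 R=224
Round 6 (k=20): L=224 R=87

Answer: 224 87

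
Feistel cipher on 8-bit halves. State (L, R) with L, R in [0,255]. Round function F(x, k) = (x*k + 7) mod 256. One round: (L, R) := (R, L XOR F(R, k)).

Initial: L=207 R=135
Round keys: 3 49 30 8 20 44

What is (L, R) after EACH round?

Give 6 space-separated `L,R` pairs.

Answer: 135,83 83,109 109,158 158,154 154,145 145,105

Derivation:
Round 1 (k=3): L=135 R=83
Round 2 (k=49): L=83 R=109
Round 3 (k=30): L=109 R=158
Round 4 (k=8): L=158 R=154
Round 5 (k=20): L=154 R=145
Round 6 (k=44): L=145 R=105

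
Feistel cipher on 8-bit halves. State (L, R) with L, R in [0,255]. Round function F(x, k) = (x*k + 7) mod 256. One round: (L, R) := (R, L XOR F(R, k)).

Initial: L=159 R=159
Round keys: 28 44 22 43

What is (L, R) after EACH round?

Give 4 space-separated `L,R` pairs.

Round 1 (k=28): L=159 R=244
Round 2 (k=44): L=244 R=104
Round 3 (k=22): L=104 R=3
Round 4 (k=43): L=3 R=224

Answer: 159,244 244,104 104,3 3,224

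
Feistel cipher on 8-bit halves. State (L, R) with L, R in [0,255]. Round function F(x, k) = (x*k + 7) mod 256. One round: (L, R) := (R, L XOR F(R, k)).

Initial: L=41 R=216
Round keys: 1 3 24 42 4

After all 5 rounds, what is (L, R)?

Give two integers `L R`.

Answer: 112 174

Derivation:
Round 1 (k=1): L=216 R=246
Round 2 (k=3): L=246 R=49
Round 3 (k=24): L=49 R=105
Round 4 (k=42): L=105 R=112
Round 5 (k=4): L=112 R=174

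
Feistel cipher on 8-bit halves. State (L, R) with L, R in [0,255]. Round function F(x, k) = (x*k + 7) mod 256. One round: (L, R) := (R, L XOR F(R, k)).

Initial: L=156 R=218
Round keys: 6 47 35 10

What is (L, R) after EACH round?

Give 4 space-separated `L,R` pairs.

Answer: 218,191 191,194 194,50 50,57

Derivation:
Round 1 (k=6): L=218 R=191
Round 2 (k=47): L=191 R=194
Round 3 (k=35): L=194 R=50
Round 4 (k=10): L=50 R=57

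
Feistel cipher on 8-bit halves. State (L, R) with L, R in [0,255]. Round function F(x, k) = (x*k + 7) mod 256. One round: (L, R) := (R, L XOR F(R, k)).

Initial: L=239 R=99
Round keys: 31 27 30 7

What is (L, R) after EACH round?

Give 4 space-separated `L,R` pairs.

Round 1 (k=31): L=99 R=235
Round 2 (k=27): L=235 R=179
Round 3 (k=30): L=179 R=234
Round 4 (k=7): L=234 R=222

Answer: 99,235 235,179 179,234 234,222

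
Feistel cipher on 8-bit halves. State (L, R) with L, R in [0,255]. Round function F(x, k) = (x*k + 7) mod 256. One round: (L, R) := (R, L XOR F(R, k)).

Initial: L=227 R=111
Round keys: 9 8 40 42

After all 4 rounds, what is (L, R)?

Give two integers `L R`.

Answer: 10 171

Derivation:
Round 1 (k=9): L=111 R=13
Round 2 (k=8): L=13 R=0
Round 3 (k=40): L=0 R=10
Round 4 (k=42): L=10 R=171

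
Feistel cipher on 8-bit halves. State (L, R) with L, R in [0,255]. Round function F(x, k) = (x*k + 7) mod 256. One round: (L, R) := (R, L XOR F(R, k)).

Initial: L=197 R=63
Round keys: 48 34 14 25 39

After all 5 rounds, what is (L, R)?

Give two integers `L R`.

Round 1 (k=48): L=63 R=18
Round 2 (k=34): L=18 R=84
Round 3 (k=14): L=84 R=141
Round 4 (k=25): L=141 R=152
Round 5 (k=39): L=152 R=162

Answer: 152 162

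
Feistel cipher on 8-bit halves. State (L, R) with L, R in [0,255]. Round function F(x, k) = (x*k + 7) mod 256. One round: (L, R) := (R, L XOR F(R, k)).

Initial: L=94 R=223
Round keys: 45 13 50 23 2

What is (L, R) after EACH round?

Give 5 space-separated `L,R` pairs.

Round 1 (k=45): L=223 R=100
Round 2 (k=13): L=100 R=196
Round 3 (k=50): L=196 R=43
Round 4 (k=23): L=43 R=32
Round 5 (k=2): L=32 R=108

Answer: 223,100 100,196 196,43 43,32 32,108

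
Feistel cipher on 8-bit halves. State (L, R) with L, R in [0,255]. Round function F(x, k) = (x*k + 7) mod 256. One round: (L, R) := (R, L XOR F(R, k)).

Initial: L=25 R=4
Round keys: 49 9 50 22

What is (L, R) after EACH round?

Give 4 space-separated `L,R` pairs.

Answer: 4,210 210,109 109,131 131,36

Derivation:
Round 1 (k=49): L=4 R=210
Round 2 (k=9): L=210 R=109
Round 3 (k=50): L=109 R=131
Round 4 (k=22): L=131 R=36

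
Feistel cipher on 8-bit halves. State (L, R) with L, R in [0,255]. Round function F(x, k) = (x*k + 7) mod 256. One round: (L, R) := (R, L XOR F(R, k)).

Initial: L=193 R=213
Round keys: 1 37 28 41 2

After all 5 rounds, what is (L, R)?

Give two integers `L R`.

Answer: 200 121

Derivation:
Round 1 (k=1): L=213 R=29
Round 2 (k=37): L=29 R=237
Round 3 (k=28): L=237 R=238
Round 4 (k=41): L=238 R=200
Round 5 (k=2): L=200 R=121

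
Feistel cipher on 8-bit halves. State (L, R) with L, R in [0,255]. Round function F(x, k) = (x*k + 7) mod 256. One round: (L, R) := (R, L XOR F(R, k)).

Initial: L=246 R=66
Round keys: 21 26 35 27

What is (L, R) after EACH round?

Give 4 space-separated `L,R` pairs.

Answer: 66,135 135,255 255,99 99,135

Derivation:
Round 1 (k=21): L=66 R=135
Round 2 (k=26): L=135 R=255
Round 3 (k=35): L=255 R=99
Round 4 (k=27): L=99 R=135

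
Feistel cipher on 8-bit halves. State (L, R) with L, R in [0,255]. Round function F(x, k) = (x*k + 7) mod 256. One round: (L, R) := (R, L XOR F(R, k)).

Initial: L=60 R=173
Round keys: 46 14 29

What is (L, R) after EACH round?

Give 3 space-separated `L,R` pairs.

Answer: 173,33 33,120 120,190

Derivation:
Round 1 (k=46): L=173 R=33
Round 2 (k=14): L=33 R=120
Round 3 (k=29): L=120 R=190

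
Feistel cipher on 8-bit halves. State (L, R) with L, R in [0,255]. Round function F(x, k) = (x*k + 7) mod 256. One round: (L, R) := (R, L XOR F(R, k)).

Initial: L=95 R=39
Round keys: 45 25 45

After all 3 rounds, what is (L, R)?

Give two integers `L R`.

Answer: 91 187

Derivation:
Round 1 (k=45): L=39 R=189
Round 2 (k=25): L=189 R=91
Round 3 (k=45): L=91 R=187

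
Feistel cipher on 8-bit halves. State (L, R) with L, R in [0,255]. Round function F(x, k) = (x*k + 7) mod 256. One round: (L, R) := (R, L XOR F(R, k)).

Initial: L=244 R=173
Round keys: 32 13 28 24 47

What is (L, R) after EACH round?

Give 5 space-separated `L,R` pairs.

Round 1 (k=32): L=173 R=83
Round 2 (k=13): L=83 R=147
Round 3 (k=28): L=147 R=72
Round 4 (k=24): L=72 R=84
Round 5 (k=47): L=84 R=59

Answer: 173,83 83,147 147,72 72,84 84,59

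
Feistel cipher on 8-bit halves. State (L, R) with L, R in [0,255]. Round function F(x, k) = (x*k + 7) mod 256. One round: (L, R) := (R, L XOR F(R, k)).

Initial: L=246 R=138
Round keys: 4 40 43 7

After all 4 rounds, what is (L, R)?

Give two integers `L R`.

Answer: 39 125

Derivation:
Round 1 (k=4): L=138 R=217
Round 2 (k=40): L=217 R=101
Round 3 (k=43): L=101 R=39
Round 4 (k=7): L=39 R=125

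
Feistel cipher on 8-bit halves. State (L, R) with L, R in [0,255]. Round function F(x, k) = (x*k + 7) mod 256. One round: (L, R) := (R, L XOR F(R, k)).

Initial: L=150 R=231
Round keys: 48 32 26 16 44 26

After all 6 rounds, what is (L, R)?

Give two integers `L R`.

Round 1 (k=48): L=231 R=193
Round 2 (k=32): L=193 R=192
Round 3 (k=26): L=192 R=70
Round 4 (k=16): L=70 R=167
Round 5 (k=44): L=167 R=253
Round 6 (k=26): L=253 R=30

Answer: 253 30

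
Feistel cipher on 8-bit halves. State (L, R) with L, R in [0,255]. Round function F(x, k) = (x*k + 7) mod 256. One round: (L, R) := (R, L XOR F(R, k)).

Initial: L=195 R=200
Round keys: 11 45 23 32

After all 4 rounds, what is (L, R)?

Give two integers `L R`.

Round 1 (k=11): L=200 R=92
Round 2 (k=45): L=92 R=251
Round 3 (k=23): L=251 R=200
Round 4 (k=32): L=200 R=252

Answer: 200 252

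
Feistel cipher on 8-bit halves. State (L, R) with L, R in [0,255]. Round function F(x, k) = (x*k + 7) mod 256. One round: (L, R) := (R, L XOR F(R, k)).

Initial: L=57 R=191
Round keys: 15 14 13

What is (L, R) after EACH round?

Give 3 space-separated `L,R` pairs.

Round 1 (k=15): L=191 R=1
Round 2 (k=14): L=1 R=170
Round 3 (k=13): L=170 R=168

Answer: 191,1 1,170 170,168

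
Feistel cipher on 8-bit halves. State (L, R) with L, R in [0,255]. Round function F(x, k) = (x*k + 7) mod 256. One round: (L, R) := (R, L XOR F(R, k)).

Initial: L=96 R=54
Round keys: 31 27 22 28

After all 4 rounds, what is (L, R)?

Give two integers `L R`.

Answer: 46 75

Derivation:
Round 1 (k=31): L=54 R=241
Round 2 (k=27): L=241 R=68
Round 3 (k=22): L=68 R=46
Round 4 (k=28): L=46 R=75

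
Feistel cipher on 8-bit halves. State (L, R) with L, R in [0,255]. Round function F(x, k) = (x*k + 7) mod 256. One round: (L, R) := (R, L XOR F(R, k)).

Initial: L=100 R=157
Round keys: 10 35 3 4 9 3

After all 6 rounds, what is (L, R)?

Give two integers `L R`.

Round 1 (k=10): L=157 R=77
Round 2 (k=35): L=77 R=19
Round 3 (k=3): L=19 R=13
Round 4 (k=4): L=13 R=40
Round 5 (k=9): L=40 R=98
Round 6 (k=3): L=98 R=5

Answer: 98 5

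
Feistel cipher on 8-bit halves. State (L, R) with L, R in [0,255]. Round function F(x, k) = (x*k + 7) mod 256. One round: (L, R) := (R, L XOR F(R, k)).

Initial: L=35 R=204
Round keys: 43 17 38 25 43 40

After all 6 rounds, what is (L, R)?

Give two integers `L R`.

Round 1 (k=43): L=204 R=104
Round 2 (k=17): L=104 R=35
Round 3 (k=38): L=35 R=81
Round 4 (k=25): L=81 R=211
Round 5 (k=43): L=211 R=41
Round 6 (k=40): L=41 R=188

Answer: 41 188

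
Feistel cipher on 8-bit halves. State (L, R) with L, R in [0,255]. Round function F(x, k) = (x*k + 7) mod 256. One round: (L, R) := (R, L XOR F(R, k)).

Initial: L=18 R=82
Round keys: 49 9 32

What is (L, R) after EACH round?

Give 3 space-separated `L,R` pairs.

Round 1 (k=49): L=82 R=171
Round 2 (k=9): L=171 R=88
Round 3 (k=32): L=88 R=172

Answer: 82,171 171,88 88,172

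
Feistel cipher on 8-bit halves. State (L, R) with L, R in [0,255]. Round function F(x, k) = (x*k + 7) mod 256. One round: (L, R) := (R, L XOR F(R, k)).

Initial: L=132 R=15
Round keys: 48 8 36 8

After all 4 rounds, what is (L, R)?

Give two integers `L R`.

Answer: 20 55

Derivation:
Round 1 (k=48): L=15 R=83
Round 2 (k=8): L=83 R=144
Round 3 (k=36): L=144 R=20
Round 4 (k=8): L=20 R=55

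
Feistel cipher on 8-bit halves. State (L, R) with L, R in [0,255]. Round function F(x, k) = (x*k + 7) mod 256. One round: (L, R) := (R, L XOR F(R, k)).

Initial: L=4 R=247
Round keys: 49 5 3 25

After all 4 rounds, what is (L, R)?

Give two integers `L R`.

Round 1 (k=49): L=247 R=74
Round 2 (k=5): L=74 R=142
Round 3 (k=3): L=142 R=251
Round 4 (k=25): L=251 R=4

Answer: 251 4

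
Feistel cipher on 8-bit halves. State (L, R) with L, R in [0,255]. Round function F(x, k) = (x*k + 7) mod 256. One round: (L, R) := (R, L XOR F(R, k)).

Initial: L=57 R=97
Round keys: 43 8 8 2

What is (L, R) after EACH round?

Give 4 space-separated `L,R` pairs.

Answer: 97,107 107,62 62,156 156,1

Derivation:
Round 1 (k=43): L=97 R=107
Round 2 (k=8): L=107 R=62
Round 3 (k=8): L=62 R=156
Round 4 (k=2): L=156 R=1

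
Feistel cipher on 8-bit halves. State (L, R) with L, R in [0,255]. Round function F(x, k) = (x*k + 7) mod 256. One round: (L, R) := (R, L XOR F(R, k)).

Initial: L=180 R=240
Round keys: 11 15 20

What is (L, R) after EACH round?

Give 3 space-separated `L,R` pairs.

Answer: 240,227 227,164 164,52

Derivation:
Round 1 (k=11): L=240 R=227
Round 2 (k=15): L=227 R=164
Round 3 (k=20): L=164 R=52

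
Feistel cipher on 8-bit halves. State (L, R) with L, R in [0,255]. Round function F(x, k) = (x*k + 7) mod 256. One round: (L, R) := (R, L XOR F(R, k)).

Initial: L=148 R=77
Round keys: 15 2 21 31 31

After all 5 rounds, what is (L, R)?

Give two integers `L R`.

Round 1 (k=15): L=77 R=30
Round 2 (k=2): L=30 R=14
Round 3 (k=21): L=14 R=51
Round 4 (k=31): L=51 R=58
Round 5 (k=31): L=58 R=62

Answer: 58 62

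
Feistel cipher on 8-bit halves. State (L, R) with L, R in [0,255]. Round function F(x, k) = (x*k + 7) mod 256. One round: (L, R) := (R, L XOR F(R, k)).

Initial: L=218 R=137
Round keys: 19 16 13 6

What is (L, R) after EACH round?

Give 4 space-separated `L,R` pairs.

Answer: 137,232 232,14 14,85 85,11

Derivation:
Round 1 (k=19): L=137 R=232
Round 2 (k=16): L=232 R=14
Round 3 (k=13): L=14 R=85
Round 4 (k=6): L=85 R=11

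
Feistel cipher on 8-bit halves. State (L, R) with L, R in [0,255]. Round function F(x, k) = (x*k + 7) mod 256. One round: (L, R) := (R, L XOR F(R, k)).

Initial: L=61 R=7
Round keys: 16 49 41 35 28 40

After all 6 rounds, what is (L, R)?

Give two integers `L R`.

Round 1 (k=16): L=7 R=74
Round 2 (k=49): L=74 R=54
Round 3 (k=41): L=54 R=231
Round 4 (k=35): L=231 R=170
Round 5 (k=28): L=170 R=120
Round 6 (k=40): L=120 R=109

Answer: 120 109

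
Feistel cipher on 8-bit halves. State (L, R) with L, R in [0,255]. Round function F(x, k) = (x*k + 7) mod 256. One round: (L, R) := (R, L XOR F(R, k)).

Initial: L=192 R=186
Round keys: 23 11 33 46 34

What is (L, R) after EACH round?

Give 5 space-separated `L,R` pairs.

Round 1 (k=23): L=186 R=125
Round 2 (k=11): L=125 R=220
Round 3 (k=33): L=220 R=30
Round 4 (k=46): L=30 R=183
Round 5 (k=34): L=183 R=75

Answer: 186,125 125,220 220,30 30,183 183,75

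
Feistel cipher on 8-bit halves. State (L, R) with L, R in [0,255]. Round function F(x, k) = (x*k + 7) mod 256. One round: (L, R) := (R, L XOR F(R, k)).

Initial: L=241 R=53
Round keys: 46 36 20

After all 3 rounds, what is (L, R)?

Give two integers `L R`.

Answer: 66 83

Derivation:
Round 1 (k=46): L=53 R=124
Round 2 (k=36): L=124 R=66
Round 3 (k=20): L=66 R=83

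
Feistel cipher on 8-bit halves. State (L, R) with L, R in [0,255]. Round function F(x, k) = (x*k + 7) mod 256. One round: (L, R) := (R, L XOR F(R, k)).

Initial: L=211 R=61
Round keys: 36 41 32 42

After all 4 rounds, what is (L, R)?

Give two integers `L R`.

Round 1 (k=36): L=61 R=72
Round 2 (k=41): L=72 R=178
Round 3 (k=32): L=178 R=15
Round 4 (k=42): L=15 R=207

Answer: 15 207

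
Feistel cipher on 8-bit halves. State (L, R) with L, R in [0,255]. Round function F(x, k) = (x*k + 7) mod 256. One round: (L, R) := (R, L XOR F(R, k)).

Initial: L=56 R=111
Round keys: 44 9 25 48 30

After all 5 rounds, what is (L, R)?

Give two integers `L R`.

Answer: 250 28

Derivation:
Round 1 (k=44): L=111 R=35
Round 2 (k=9): L=35 R=45
Round 3 (k=25): L=45 R=79
Round 4 (k=48): L=79 R=250
Round 5 (k=30): L=250 R=28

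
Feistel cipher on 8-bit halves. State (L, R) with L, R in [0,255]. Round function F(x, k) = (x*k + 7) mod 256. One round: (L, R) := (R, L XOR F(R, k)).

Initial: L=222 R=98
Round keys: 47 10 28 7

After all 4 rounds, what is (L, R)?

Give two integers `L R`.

Answer: 208 64

Derivation:
Round 1 (k=47): L=98 R=219
Round 2 (k=10): L=219 R=247
Round 3 (k=28): L=247 R=208
Round 4 (k=7): L=208 R=64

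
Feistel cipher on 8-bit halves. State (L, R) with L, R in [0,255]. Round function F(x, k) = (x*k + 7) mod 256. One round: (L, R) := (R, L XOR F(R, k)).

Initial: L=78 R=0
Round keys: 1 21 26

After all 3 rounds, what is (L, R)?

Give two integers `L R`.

Answer: 4 38

Derivation:
Round 1 (k=1): L=0 R=73
Round 2 (k=21): L=73 R=4
Round 3 (k=26): L=4 R=38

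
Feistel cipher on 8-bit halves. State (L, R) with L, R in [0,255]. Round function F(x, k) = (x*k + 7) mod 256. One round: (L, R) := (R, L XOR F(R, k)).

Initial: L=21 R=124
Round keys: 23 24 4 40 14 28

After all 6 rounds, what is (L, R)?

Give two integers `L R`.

Round 1 (k=23): L=124 R=62
Round 2 (k=24): L=62 R=171
Round 3 (k=4): L=171 R=141
Round 4 (k=40): L=141 R=164
Round 5 (k=14): L=164 R=114
Round 6 (k=28): L=114 R=219

Answer: 114 219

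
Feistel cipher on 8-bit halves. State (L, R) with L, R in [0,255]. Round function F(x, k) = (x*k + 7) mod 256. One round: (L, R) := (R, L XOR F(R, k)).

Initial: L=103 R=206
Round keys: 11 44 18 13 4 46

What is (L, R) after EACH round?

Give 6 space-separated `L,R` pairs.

Answer: 206,134 134,193 193,31 31,91 91,108 108,52

Derivation:
Round 1 (k=11): L=206 R=134
Round 2 (k=44): L=134 R=193
Round 3 (k=18): L=193 R=31
Round 4 (k=13): L=31 R=91
Round 5 (k=4): L=91 R=108
Round 6 (k=46): L=108 R=52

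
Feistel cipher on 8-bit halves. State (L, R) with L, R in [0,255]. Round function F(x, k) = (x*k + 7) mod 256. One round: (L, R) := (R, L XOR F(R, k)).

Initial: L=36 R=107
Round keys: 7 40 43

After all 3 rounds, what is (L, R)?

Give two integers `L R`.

Round 1 (k=7): L=107 R=208
Round 2 (k=40): L=208 R=236
Round 3 (k=43): L=236 R=123

Answer: 236 123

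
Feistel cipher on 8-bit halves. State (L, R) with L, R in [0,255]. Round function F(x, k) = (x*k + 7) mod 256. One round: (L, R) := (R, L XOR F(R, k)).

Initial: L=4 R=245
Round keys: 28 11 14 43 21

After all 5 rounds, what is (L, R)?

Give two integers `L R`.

Round 1 (k=28): L=245 R=215
Round 2 (k=11): L=215 R=177
Round 3 (k=14): L=177 R=98
Round 4 (k=43): L=98 R=204
Round 5 (k=21): L=204 R=161

Answer: 204 161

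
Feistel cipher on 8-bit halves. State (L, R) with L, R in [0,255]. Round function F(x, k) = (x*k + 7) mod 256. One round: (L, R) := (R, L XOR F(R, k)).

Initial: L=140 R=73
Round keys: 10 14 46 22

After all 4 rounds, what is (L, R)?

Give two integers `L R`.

Round 1 (k=10): L=73 R=109
Round 2 (k=14): L=109 R=180
Round 3 (k=46): L=180 R=50
Round 4 (k=22): L=50 R=231

Answer: 50 231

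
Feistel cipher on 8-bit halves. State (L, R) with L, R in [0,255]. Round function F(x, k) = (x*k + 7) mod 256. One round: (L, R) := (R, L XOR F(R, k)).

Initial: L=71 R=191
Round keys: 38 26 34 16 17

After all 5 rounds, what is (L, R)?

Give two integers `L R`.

Answer: 203 155

Derivation:
Round 1 (k=38): L=191 R=38
Round 2 (k=26): L=38 R=92
Round 3 (k=34): L=92 R=25
Round 4 (k=16): L=25 R=203
Round 5 (k=17): L=203 R=155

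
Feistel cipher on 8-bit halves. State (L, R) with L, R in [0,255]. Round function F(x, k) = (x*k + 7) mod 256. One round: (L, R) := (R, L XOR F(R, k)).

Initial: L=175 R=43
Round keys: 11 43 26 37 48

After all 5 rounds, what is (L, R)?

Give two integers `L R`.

Round 1 (k=11): L=43 R=79
Round 2 (k=43): L=79 R=103
Round 3 (k=26): L=103 R=50
Round 4 (k=37): L=50 R=38
Round 5 (k=48): L=38 R=21

Answer: 38 21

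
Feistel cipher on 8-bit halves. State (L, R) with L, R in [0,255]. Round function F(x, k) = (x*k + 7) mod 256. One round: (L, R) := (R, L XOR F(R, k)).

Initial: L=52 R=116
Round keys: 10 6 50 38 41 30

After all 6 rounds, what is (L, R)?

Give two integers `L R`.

Answer: 95 183

Derivation:
Round 1 (k=10): L=116 R=187
Round 2 (k=6): L=187 R=29
Round 3 (k=50): L=29 R=10
Round 4 (k=38): L=10 R=158
Round 5 (k=41): L=158 R=95
Round 6 (k=30): L=95 R=183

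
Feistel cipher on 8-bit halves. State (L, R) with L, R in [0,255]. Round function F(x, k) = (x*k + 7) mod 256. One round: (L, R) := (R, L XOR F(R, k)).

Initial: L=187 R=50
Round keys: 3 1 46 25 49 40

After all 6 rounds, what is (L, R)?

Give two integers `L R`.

Answer: 87 46

Derivation:
Round 1 (k=3): L=50 R=38
Round 2 (k=1): L=38 R=31
Round 3 (k=46): L=31 R=191
Round 4 (k=25): L=191 R=177
Round 5 (k=49): L=177 R=87
Round 6 (k=40): L=87 R=46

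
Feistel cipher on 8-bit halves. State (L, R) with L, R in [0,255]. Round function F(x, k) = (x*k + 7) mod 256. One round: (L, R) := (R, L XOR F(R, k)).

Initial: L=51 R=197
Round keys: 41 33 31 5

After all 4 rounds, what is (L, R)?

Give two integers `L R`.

Round 1 (k=41): L=197 R=167
Round 2 (k=33): L=167 R=75
Round 3 (k=31): L=75 R=187
Round 4 (k=5): L=187 R=229

Answer: 187 229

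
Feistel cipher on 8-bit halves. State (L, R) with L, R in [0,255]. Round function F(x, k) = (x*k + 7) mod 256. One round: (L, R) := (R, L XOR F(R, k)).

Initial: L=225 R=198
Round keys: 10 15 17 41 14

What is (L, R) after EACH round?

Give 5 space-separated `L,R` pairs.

Round 1 (k=10): L=198 R=34
Round 2 (k=15): L=34 R=195
Round 3 (k=17): L=195 R=216
Round 4 (k=41): L=216 R=92
Round 5 (k=14): L=92 R=215

Answer: 198,34 34,195 195,216 216,92 92,215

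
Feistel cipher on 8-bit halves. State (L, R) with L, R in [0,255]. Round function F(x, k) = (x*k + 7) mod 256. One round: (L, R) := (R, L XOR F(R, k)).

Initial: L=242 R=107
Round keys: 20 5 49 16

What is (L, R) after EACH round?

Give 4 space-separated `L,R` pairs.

Round 1 (k=20): L=107 R=145
Round 2 (k=5): L=145 R=183
Round 3 (k=49): L=183 R=159
Round 4 (k=16): L=159 R=64

Answer: 107,145 145,183 183,159 159,64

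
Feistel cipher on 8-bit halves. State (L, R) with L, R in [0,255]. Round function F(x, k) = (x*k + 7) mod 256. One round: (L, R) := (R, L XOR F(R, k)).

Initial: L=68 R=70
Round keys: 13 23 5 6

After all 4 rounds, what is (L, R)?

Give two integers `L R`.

Answer: 126 115

Derivation:
Round 1 (k=13): L=70 R=209
Round 2 (k=23): L=209 R=136
Round 3 (k=5): L=136 R=126
Round 4 (k=6): L=126 R=115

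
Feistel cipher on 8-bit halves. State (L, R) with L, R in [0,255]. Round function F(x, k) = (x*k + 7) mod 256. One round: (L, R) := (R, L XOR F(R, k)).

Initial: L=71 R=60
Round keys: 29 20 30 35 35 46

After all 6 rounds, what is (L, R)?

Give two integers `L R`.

Answer: 251 188

Derivation:
Round 1 (k=29): L=60 R=148
Round 2 (k=20): L=148 R=171
Round 3 (k=30): L=171 R=133
Round 4 (k=35): L=133 R=157
Round 5 (k=35): L=157 R=251
Round 6 (k=46): L=251 R=188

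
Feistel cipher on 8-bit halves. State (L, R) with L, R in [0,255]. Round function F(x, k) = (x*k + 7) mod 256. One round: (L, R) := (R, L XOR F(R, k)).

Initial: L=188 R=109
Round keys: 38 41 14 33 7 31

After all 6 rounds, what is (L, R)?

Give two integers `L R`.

Round 1 (k=38): L=109 R=137
Round 2 (k=41): L=137 R=149
Round 3 (k=14): L=149 R=164
Round 4 (k=33): L=164 R=190
Round 5 (k=7): L=190 R=157
Round 6 (k=31): L=157 R=180

Answer: 157 180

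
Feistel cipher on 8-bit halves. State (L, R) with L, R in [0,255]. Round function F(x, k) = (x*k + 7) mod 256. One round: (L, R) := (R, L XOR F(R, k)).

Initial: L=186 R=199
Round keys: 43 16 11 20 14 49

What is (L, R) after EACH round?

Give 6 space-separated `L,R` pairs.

Answer: 199,206 206,32 32,169 169,27 27,40 40,180

Derivation:
Round 1 (k=43): L=199 R=206
Round 2 (k=16): L=206 R=32
Round 3 (k=11): L=32 R=169
Round 4 (k=20): L=169 R=27
Round 5 (k=14): L=27 R=40
Round 6 (k=49): L=40 R=180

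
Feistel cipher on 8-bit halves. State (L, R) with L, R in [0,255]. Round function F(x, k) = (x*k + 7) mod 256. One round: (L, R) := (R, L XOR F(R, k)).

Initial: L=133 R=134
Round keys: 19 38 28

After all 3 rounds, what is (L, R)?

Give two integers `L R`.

Round 1 (k=19): L=134 R=124
Round 2 (k=38): L=124 R=233
Round 3 (k=28): L=233 R=255

Answer: 233 255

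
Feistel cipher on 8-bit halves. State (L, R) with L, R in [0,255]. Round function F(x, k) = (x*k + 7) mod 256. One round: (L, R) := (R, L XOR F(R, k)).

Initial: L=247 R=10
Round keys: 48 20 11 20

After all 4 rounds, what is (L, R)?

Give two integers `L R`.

Round 1 (k=48): L=10 R=16
Round 2 (k=20): L=16 R=77
Round 3 (k=11): L=77 R=70
Round 4 (k=20): L=70 R=50

Answer: 70 50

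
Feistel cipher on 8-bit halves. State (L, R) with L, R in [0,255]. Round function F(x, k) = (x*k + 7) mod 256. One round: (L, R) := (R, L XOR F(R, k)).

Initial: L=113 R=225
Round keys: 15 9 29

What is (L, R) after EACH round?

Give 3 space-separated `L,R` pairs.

Round 1 (k=15): L=225 R=71
Round 2 (k=9): L=71 R=103
Round 3 (k=29): L=103 R=245

Answer: 225,71 71,103 103,245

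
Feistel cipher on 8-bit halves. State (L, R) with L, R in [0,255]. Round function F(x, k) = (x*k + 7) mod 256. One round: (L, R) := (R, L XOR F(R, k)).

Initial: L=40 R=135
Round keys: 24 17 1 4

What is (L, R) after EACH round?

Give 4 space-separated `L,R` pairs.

Round 1 (k=24): L=135 R=135
Round 2 (k=17): L=135 R=121
Round 3 (k=1): L=121 R=7
Round 4 (k=4): L=7 R=90

Answer: 135,135 135,121 121,7 7,90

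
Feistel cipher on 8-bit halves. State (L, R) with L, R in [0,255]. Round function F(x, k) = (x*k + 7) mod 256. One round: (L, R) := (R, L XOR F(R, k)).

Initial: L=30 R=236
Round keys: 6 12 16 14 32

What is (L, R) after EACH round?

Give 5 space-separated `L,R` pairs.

Round 1 (k=6): L=236 R=145
Round 2 (k=12): L=145 R=63
Round 3 (k=16): L=63 R=102
Round 4 (k=14): L=102 R=164
Round 5 (k=32): L=164 R=225

Answer: 236,145 145,63 63,102 102,164 164,225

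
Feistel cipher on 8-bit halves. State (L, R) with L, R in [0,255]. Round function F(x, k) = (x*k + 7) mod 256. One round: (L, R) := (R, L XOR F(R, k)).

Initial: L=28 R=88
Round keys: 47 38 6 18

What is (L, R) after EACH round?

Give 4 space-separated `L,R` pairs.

Answer: 88,51 51,193 193,190 190,162

Derivation:
Round 1 (k=47): L=88 R=51
Round 2 (k=38): L=51 R=193
Round 3 (k=6): L=193 R=190
Round 4 (k=18): L=190 R=162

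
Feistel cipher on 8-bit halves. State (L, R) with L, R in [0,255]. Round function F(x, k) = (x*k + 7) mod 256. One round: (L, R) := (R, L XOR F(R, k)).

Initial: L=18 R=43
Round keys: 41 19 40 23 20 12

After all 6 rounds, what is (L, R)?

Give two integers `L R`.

Answer: 200 179

Derivation:
Round 1 (k=41): L=43 R=248
Round 2 (k=19): L=248 R=68
Round 3 (k=40): L=68 R=95
Round 4 (k=23): L=95 R=212
Round 5 (k=20): L=212 R=200
Round 6 (k=12): L=200 R=179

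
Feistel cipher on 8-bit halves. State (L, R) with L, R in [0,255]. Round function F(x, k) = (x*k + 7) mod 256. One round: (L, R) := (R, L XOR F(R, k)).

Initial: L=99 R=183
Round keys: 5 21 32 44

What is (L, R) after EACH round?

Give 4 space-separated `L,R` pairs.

Round 1 (k=5): L=183 R=249
Round 2 (k=21): L=249 R=195
Round 3 (k=32): L=195 R=158
Round 4 (k=44): L=158 R=236

Answer: 183,249 249,195 195,158 158,236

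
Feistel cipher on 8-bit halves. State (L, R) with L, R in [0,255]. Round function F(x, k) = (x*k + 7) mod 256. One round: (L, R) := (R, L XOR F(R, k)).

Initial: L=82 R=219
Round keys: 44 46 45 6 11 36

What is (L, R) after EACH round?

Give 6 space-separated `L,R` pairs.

Answer: 219,249 249,30 30,180 180,33 33,198 198,254

Derivation:
Round 1 (k=44): L=219 R=249
Round 2 (k=46): L=249 R=30
Round 3 (k=45): L=30 R=180
Round 4 (k=6): L=180 R=33
Round 5 (k=11): L=33 R=198
Round 6 (k=36): L=198 R=254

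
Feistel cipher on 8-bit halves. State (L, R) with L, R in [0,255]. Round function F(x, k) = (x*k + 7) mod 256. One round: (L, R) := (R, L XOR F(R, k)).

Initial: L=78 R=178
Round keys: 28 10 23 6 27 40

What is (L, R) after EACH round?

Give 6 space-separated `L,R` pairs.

Round 1 (k=28): L=178 R=49
Round 2 (k=10): L=49 R=67
Round 3 (k=23): L=67 R=61
Round 4 (k=6): L=61 R=54
Round 5 (k=27): L=54 R=132
Round 6 (k=40): L=132 R=145

Answer: 178,49 49,67 67,61 61,54 54,132 132,145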